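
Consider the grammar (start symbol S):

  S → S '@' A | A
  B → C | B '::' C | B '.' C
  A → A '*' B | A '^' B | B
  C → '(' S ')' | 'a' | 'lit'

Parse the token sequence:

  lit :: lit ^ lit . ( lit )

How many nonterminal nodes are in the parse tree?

[S [A [A [B [B [C lit]] :: [C lit]]] ^ [B [B [C lit]] . [C ( [S [A [B [C lit]]]] )]]]]

15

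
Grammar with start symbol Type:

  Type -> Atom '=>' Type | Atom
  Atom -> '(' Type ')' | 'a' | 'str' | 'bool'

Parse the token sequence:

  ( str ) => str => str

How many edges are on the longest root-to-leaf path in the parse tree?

[Type [Atom ( [Type [Atom str]] )] => [Type [Atom str] => [Type [Atom str]]]]

4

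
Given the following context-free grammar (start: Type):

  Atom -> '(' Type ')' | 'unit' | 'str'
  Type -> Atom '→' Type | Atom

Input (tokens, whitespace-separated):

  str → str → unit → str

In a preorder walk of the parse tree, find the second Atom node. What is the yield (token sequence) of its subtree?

str

[Type [Atom str] → [Type [Atom str] → [Type [Atom unit] → [Type [Atom str]]]]]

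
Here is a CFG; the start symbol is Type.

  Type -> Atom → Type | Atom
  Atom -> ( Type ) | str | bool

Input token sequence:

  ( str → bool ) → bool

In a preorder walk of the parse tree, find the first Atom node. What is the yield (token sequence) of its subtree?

[Type [Atom ( [Type [Atom str] → [Type [Atom bool]]] )] → [Type [Atom bool]]]

( str → bool )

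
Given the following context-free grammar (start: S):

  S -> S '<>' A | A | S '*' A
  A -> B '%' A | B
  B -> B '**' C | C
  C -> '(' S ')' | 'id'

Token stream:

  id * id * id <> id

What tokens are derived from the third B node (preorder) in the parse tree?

[S [S [S [S [A [B [C id]]]] * [A [B [C id]]]] * [A [B [C id]]]] <> [A [B [C id]]]]

id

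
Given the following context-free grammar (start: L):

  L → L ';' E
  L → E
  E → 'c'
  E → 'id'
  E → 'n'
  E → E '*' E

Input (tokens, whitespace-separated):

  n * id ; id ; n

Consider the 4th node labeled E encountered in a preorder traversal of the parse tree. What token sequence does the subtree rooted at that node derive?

[L [L [L [E [E n] * [E id]]] ; [E id]] ; [E n]]

id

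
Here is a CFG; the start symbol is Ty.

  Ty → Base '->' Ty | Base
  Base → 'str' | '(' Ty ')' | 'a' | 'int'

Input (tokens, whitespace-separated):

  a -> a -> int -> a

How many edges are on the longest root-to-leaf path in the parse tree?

5

[Ty [Base a] -> [Ty [Base a] -> [Ty [Base int] -> [Ty [Base a]]]]]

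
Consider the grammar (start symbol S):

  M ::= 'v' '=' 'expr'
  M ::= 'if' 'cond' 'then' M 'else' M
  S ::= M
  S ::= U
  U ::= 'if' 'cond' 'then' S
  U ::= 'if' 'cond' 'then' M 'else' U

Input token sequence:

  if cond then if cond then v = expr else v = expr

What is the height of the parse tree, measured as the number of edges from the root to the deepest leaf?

5

[S [U if cond then [S [M if cond then [M v = expr] else [M v = expr]]]]]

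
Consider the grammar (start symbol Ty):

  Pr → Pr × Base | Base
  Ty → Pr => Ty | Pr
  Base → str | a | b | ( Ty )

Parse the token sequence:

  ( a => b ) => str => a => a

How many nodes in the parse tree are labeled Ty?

6

[Ty [Pr [Base ( [Ty [Pr [Base a]] => [Ty [Pr [Base b]]]] )]] => [Ty [Pr [Base str]] => [Ty [Pr [Base a]] => [Ty [Pr [Base a]]]]]]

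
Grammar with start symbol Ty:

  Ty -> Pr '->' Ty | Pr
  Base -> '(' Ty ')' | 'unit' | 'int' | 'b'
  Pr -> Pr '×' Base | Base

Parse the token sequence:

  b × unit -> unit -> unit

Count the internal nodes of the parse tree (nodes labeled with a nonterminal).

[Ty [Pr [Pr [Base b]] × [Base unit]] -> [Ty [Pr [Base unit]] -> [Ty [Pr [Base unit]]]]]

11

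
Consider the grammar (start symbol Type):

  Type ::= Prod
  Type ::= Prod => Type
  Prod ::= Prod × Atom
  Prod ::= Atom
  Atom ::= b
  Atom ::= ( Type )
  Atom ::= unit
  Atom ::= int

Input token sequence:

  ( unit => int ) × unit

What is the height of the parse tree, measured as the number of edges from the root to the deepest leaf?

8

[Type [Prod [Prod [Atom ( [Type [Prod [Atom unit]] => [Type [Prod [Atom int]]]] )]] × [Atom unit]]]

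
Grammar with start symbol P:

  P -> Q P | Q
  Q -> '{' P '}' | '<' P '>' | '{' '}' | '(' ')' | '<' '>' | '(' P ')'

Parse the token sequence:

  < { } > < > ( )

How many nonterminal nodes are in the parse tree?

8

[P [Q < [P [Q { }]] >] [P [Q < >] [P [Q ( )]]]]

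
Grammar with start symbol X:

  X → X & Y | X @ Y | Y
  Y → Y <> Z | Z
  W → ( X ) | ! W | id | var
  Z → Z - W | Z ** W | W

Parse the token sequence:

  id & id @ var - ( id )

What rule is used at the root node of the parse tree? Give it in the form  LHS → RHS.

[X [X [X [Y [Z [W id]]]] & [Y [Z [W id]]]] @ [Y [Z [Z [W var]] - [W ( [X [Y [Z [W id]]]] )]]]]

X → X @ Y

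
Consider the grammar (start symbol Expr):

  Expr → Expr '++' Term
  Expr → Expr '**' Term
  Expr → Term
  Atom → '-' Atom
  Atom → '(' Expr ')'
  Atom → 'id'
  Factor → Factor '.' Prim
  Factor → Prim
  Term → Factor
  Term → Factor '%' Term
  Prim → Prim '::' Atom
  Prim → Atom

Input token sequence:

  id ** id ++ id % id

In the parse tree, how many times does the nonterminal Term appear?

[Expr [Expr [Expr [Term [Factor [Prim [Atom id]]]]] ** [Term [Factor [Prim [Atom id]]]]] ++ [Term [Factor [Prim [Atom id]]] % [Term [Factor [Prim [Atom id]]]]]]

4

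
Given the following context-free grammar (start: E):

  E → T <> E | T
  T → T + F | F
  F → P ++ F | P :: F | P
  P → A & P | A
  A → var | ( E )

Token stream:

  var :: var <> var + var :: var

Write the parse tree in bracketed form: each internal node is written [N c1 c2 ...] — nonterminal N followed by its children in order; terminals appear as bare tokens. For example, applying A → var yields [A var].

[E [T [F [P [A var]] :: [F [P [A var]]]]] <> [E [T [T [F [P [A var]]]] + [F [P [A var]] :: [F [P [A var]]]]]]]

E
T <> E
F <> E
P :: F <> E
A :: F <> E
var :: F <> E
var :: P <> E
var :: A <> E
var :: var <> E
var :: var <> T
var :: var <> T + F
var :: var <> F + F
var :: var <> P + F
var :: var <> A + F
var :: var <> var + F
var :: var <> var + P :: F
var :: var <> var + A :: F
var :: var <> var + var :: F
var :: var <> var + var :: P
var :: var <> var + var :: A
var :: var <> var + var :: var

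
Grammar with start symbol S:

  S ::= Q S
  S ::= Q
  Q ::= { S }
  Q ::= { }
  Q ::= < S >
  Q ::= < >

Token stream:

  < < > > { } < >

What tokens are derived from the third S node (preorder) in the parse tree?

{ } < >

[S [Q < [S [Q < >]] >] [S [Q { }] [S [Q < >]]]]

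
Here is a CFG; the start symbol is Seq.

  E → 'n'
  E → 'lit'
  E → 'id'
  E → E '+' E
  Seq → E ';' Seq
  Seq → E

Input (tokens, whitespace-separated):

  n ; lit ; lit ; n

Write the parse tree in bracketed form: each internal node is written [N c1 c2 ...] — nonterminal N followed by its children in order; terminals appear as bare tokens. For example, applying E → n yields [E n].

[Seq [E n] ; [Seq [E lit] ; [Seq [E lit] ; [Seq [E n]]]]]

Seq
E ; Seq
n ; Seq
n ; E ; Seq
n ; lit ; Seq
n ; lit ; E ; Seq
n ; lit ; lit ; Seq
n ; lit ; lit ; E
n ; lit ; lit ; n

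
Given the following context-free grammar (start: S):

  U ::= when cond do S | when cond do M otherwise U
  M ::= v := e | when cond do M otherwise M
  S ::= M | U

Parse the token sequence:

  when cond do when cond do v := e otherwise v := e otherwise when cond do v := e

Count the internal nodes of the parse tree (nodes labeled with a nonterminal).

8

[S [U when cond do [M when cond do [M v := e] otherwise [M v := e]] otherwise [U when cond do [S [M v := e]]]]]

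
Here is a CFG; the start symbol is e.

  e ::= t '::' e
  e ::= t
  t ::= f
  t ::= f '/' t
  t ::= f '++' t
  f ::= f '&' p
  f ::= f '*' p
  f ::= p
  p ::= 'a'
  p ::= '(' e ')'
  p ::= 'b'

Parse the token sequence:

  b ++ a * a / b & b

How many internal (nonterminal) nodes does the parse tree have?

[e [t [f [p b]] ++ [t [f [f [p a]] * [p a]] / [t [f [f [p b]] & [p b]]]]]]

14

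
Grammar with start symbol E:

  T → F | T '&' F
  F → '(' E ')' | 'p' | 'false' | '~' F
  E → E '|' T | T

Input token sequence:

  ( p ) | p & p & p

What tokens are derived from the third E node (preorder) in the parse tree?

[E [E [T [F ( [E [T [F p]]] )]]] | [T [T [T [F p]] & [F p]] & [F p]]]

p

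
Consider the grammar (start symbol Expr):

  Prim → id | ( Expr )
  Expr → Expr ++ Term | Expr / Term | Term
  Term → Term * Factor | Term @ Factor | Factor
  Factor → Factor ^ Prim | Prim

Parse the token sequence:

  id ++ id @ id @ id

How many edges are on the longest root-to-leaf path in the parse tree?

6

[Expr [Expr [Term [Factor [Prim id]]]] ++ [Term [Term [Term [Factor [Prim id]]] @ [Factor [Prim id]]] @ [Factor [Prim id]]]]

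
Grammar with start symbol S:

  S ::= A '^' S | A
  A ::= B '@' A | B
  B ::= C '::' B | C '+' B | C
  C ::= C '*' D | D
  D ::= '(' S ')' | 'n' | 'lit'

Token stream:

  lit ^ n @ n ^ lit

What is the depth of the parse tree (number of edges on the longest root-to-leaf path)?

7

[S [A [B [C [D lit]]]] ^ [S [A [B [C [D n]]] @ [A [B [C [D n]]]]] ^ [S [A [B [C [D lit]]]]]]]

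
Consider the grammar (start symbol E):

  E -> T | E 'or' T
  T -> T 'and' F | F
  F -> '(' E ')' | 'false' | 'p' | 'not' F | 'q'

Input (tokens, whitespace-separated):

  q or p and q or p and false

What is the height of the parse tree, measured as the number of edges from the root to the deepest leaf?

[E [E [E [T [F q]]] or [T [T [F p]] and [F q]]] or [T [T [F p]] and [F false]]]

5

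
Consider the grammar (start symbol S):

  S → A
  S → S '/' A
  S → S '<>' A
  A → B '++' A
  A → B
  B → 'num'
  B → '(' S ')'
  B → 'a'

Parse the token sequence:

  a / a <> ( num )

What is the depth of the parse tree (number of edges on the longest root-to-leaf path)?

[S [S [S [A [B a]]] / [A [B a]]] <> [A [B ( [S [A [B num]]] )]]]

6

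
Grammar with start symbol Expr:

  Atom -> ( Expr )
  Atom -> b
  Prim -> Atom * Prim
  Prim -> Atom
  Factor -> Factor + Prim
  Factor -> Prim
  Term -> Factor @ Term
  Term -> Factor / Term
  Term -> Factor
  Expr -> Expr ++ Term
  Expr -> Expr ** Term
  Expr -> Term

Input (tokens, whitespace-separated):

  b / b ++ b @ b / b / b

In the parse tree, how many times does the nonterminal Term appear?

[Expr [Expr [Term [Factor [Prim [Atom b]]] / [Term [Factor [Prim [Atom b]]]]]] ++ [Term [Factor [Prim [Atom b]]] @ [Term [Factor [Prim [Atom b]]] / [Term [Factor [Prim [Atom b]]] / [Term [Factor [Prim [Atom b]]]]]]]]

6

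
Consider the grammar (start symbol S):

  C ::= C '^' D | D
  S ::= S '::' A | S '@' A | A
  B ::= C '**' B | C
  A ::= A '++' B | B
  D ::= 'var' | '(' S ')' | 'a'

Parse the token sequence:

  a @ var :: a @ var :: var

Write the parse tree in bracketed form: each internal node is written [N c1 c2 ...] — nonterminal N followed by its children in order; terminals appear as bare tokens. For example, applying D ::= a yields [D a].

[S [S [S [S [S [A [B [C [D a]]]]] @ [A [B [C [D var]]]]] :: [A [B [C [D a]]]]] @ [A [B [C [D var]]]]] :: [A [B [C [D var]]]]]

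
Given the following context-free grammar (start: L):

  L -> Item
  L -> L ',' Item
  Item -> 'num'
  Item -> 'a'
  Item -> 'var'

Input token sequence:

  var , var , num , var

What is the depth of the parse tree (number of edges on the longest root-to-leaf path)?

[L [L [L [L [Item var]] , [Item var]] , [Item num]] , [Item var]]

5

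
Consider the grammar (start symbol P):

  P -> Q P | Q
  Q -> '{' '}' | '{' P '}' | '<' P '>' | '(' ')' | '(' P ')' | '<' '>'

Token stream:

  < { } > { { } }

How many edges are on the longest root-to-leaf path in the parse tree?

[P [Q < [P [Q { }]] >] [P [Q { [P [Q { }]] }]]]

5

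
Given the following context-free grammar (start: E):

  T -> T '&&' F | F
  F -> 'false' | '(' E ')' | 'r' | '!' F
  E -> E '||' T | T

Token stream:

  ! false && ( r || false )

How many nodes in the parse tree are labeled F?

5

[E [T [T [F ! [F false]]] && [F ( [E [E [T [F r]]] || [T [F false]]] )]]]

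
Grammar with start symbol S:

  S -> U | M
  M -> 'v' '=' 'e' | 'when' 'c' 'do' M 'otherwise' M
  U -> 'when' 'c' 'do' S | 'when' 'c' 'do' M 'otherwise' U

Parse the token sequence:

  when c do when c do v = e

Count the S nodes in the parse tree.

[S [U when c do [S [U when c do [S [M v = e]]]]]]

3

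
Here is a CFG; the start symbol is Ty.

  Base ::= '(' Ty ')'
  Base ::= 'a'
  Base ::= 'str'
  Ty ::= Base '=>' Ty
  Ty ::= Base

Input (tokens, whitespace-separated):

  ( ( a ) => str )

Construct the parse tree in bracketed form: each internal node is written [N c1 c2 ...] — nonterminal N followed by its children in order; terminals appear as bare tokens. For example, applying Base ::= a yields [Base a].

Ty
Base
( Ty )
( Base => Ty )
( ( Ty ) => Ty )
( ( Base ) => Ty )
( ( a ) => Ty )
( ( a ) => Base )
( ( a ) => str )

[Ty [Base ( [Ty [Base ( [Ty [Base a]] )] => [Ty [Base str]]] )]]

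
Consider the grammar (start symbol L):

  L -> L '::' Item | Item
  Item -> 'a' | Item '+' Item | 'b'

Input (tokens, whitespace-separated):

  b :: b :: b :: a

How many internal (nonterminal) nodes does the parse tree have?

[L [L [L [L [Item b]] :: [Item b]] :: [Item b]] :: [Item a]]

8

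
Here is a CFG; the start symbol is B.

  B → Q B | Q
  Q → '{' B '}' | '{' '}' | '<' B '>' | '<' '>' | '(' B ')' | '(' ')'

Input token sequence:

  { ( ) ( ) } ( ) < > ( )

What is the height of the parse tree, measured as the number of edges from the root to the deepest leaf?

5

[B [Q { [B [Q ( )] [B [Q ( )]]] }] [B [Q ( )] [B [Q < >] [B [Q ( )]]]]]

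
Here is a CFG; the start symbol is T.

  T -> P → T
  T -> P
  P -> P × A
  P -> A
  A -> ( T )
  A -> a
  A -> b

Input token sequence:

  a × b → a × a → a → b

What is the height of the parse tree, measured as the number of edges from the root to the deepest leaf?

[T [P [P [A a]] × [A b]] → [T [P [P [A a]] × [A a]] → [T [P [A a]] → [T [P [A b]]]]]]

6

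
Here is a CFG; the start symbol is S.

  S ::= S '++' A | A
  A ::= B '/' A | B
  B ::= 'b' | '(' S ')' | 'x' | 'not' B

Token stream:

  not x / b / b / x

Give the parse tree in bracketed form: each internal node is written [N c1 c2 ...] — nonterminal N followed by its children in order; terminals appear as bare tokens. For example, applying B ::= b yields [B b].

[S [A [B not [B x]] / [A [B b] / [A [B b] / [A [B x]]]]]]

S
A
B / A
not B / A
not x / A
not x / B / A
not x / b / A
not x / b / B / A
not x / b / b / A
not x / b / b / B
not x / b / b / x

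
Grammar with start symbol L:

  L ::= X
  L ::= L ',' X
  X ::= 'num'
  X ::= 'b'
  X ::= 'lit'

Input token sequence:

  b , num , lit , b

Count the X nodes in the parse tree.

4

[L [L [L [L [X b]] , [X num]] , [X lit]] , [X b]]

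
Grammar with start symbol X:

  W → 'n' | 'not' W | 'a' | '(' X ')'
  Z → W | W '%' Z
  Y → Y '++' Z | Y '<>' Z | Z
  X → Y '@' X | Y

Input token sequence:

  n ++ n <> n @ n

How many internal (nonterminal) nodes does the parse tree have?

14

[X [Y [Y [Y [Z [W n]]] ++ [Z [W n]]] <> [Z [W n]]] @ [X [Y [Z [W n]]]]]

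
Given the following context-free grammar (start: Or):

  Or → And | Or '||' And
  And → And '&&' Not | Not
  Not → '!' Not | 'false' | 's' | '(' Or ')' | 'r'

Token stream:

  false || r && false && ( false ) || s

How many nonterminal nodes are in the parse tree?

16

[Or [Or [Or [And [Not false]]] || [And [And [And [Not r]] && [Not false]] && [Not ( [Or [And [Not false]]] )]]] || [And [Not s]]]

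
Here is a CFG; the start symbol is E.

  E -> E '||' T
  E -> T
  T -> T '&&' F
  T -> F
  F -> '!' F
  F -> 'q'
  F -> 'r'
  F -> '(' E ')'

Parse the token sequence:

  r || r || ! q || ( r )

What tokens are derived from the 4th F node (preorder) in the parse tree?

q

[E [E [E [E [T [F r]]] || [T [F r]]] || [T [F ! [F q]]]] || [T [F ( [E [T [F r]]] )]]]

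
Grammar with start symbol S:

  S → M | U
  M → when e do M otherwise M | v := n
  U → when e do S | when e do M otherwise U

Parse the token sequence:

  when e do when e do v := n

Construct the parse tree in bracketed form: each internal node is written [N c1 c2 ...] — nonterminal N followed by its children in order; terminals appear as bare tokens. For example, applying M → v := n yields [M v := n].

S
U
when e do S
when e do U
when e do when e do S
when e do when e do M
when e do when e do v := n

[S [U when e do [S [U when e do [S [M v := n]]]]]]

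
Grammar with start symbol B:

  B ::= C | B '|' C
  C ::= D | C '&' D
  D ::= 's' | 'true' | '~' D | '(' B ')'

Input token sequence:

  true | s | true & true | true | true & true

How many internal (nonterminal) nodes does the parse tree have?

[B [B [B [B [B [C [D true]]] | [C [D s]]] | [C [C [D true]] & [D true]]] | [C [D true]]] | [C [C [D true]] & [D true]]]

19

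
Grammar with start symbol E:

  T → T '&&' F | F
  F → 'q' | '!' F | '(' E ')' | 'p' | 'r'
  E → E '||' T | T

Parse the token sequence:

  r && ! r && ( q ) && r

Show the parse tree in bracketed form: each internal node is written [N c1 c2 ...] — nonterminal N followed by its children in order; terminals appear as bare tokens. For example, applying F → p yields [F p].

E
T
T && F
T && F && F
T && F && F && F
F && F && F && F
r && F && F && F
r && ! F && F && F
r && ! r && F && F
r && ! r && ( E ) && F
r && ! r && ( T ) && F
r && ! r && ( F ) && F
r && ! r && ( q ) && F
r && ! r && ( q ) && r

[E [T [T [T [T [F r]] && [F ! [F r]]] && [F ( [E [T [F q]]] )]] && [F r]]]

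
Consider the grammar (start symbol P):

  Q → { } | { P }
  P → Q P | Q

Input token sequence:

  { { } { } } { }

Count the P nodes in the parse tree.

[P [Q { [P [Q { }] [P [Q { }]]] }] [P [Q { }]]]

4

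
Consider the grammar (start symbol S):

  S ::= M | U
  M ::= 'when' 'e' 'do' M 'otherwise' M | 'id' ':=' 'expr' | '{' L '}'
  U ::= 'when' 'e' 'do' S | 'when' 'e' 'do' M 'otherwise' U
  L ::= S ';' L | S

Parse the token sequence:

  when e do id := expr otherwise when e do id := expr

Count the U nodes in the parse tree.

2

[S [U when e do [M id := expr] otherwise [U when e do [S [M id := expr]]]]]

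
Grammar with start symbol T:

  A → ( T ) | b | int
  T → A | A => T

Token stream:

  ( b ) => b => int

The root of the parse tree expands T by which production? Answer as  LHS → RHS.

[T [A ( [T [A b]] )] => [T [A b] => [T [A int]]]]

T → A => T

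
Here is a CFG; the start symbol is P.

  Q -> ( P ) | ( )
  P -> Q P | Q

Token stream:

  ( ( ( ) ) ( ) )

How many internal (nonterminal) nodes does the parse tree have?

[P [Q ( [P [Q ( [P [Q ( )]] )] [P [Q ( )]]] )]]

8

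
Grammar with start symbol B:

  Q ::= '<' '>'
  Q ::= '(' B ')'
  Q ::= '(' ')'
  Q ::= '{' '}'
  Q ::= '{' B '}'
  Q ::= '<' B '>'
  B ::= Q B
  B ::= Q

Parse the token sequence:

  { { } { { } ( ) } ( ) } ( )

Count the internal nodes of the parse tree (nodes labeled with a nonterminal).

[B [Q { [B [Q { }] [B [Q { [B [Q { }] [B [Q ( )]]] }] [B [Q ( )]]]] }] [B [Q ( )]]]

14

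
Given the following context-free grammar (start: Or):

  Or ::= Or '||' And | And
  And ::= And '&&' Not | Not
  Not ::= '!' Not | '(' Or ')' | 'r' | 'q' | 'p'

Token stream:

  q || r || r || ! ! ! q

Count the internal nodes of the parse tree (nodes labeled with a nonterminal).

[Or [Or [Or [Or [And [Not q]]] || [And [Not r]]] || [And [Not r]]] || [And [Not ! [Not ! [Not ! [Not q]]]]]]

15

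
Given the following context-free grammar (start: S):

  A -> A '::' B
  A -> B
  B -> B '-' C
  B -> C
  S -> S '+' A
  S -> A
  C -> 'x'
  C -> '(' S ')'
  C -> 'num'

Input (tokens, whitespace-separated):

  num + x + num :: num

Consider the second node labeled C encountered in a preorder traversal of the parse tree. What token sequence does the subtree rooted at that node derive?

[S [S [S [A [B [C num]]]] + [A [B [C x]]]] + [A [A [B [C num]]] :: [B [C num]]]]

x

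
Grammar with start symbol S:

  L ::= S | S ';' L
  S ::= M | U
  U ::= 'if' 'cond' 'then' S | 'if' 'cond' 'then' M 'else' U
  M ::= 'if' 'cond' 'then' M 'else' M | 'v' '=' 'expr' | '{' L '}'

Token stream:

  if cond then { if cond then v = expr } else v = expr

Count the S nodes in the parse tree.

3

[S [M if cond then [M { [L [S [U if cond then [S [M v = expr]]]]] }] else [M v = expr]]]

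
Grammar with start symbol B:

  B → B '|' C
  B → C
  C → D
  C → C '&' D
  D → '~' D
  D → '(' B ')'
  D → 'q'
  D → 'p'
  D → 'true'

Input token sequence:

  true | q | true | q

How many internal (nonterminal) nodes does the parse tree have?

[B [B [B [B [C [D true]]] | [C [D q]]] | [C [D true]]] | [C [D q]]]

12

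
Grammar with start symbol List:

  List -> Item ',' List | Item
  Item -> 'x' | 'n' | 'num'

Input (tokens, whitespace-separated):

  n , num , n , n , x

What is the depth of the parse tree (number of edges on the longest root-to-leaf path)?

6

[List [Item n] , [List [Item num] , [List [Item n] , [List [Item n] , [List [Item x]]]]]]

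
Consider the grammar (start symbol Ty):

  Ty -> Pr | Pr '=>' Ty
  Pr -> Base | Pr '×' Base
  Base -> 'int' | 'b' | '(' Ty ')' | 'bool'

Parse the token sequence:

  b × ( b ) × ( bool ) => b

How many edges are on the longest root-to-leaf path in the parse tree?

7

[Ty [Pr [Pr [Pr [Base b]] × [Base ( [Ty [Pr [Base b]]] )]] × [Base ( [Ty [Pr [Base bool]]] )]] => [Ty [Pr [Base b]]]]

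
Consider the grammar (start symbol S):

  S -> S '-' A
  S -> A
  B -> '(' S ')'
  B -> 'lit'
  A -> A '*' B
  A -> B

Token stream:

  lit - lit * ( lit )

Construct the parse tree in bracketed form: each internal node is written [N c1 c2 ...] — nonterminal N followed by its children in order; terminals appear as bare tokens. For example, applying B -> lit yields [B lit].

[S [S [A [B lit]]] - [A [A [B lit]] * [B ( [S [A [B lit]]] )]]]

S
S - A
A - A
B - A
lit - A
lit - A * B
lit - B * B
lit - lit * B
lit - lit * ( S )
lit - lit * ( A )
lit - lit * ( B )
lit - lit * ( lit )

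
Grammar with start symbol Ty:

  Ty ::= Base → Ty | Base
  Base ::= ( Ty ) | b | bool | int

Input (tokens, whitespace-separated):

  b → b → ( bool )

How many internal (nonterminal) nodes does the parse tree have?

8

[Ty [Base b] → [Ty [Base b] → [Ty [Base ( [Ty [Base bool]] )]]]]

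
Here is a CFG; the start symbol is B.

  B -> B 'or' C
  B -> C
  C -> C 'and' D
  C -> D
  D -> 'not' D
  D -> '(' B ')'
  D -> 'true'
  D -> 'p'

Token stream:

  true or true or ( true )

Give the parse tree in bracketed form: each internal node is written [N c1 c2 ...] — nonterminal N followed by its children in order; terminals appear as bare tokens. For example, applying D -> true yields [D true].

B
B or C
B or C or C
C or C or C
D or C or C
true or C or C
true or D or C
true or true or C
true or true or D
true or true or ( B )
true or true or ( C )
true or true or ( D )
true or true or ( true )

[B [B [B [C [D true]]] or [C [D true]]] or [C [D ( [B [C [D true]]] )]]]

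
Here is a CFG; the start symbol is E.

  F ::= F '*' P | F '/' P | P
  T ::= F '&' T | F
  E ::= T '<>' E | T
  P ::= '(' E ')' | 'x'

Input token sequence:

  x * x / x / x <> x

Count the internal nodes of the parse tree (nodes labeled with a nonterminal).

14

[E [T [F [F [F [F [P x]] * [P x]] / [P x]] / [P x]]] <> [E [T [F [P x]]]]]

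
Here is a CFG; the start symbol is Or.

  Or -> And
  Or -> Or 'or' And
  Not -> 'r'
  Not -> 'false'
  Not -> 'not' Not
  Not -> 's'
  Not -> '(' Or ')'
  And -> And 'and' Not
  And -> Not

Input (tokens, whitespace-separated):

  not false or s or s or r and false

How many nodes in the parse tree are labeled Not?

[Or [Or [Or [Or [And [Not not [Not false]]]] or [And [Not s]]] or [And [Not s]]] or [And [And [Not r]] and [Not false]]]

6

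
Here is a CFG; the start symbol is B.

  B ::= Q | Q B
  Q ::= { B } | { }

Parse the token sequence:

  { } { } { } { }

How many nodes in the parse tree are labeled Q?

[B [Q { }] [B [Q { }] [B [Q { }] [B [Q { }]]]]]

4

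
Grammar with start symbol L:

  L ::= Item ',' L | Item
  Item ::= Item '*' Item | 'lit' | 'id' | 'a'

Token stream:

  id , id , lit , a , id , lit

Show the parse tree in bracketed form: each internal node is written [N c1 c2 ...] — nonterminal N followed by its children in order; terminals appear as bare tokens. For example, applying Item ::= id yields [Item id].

[L [Item id] , [L [Item id] , [L [Item lit] , [L [Item a] , [L [Item id] , [L [Item lit]]]]]]]

L
Item , L
id , L
id , Item , L
id , id , L
id , id , Item , L
id , id , lit , L
id , id , lit , Item , L
id , id , lit , a , L
id , id , lit , a , Item , L
id , id , lit , a , id , L
id , id , lit , a , id , Item
id , id , lit , a , id , lit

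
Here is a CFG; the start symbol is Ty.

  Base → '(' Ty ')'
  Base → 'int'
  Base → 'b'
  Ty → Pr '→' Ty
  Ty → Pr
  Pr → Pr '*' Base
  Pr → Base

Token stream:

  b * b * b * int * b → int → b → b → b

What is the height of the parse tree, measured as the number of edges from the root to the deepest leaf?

[Ty [Pr [Pr [Pr [Pr [Pr [Base b]] * [Base b]] * [Base b]] * [Base int]] * [Base b]] → [Ty [Pr [Base int]] → [Ty [Pr [Base b]] → [Ty [Pr [Base b]] → [Ty [Pr [Base b]]]]]]]

7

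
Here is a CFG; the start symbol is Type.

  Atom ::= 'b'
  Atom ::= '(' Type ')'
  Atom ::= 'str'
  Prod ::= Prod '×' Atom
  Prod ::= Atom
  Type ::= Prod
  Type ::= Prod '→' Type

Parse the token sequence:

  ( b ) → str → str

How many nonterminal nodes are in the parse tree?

12

[Type [Prod [Atom ( [Type [Prod [Atom b]]] )]] → [Type [Prod [Atom str]] → [Type [Prod [Atom str]]]]]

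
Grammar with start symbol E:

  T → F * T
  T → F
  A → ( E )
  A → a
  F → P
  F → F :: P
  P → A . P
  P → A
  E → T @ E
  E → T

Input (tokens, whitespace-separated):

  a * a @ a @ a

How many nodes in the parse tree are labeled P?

4

[E [T [F [P [A a]]] * [T [F [P [A a]]]]] @ [E [T [F [P [A a]]]] @ [E [T [F [P [A a]]]]]]]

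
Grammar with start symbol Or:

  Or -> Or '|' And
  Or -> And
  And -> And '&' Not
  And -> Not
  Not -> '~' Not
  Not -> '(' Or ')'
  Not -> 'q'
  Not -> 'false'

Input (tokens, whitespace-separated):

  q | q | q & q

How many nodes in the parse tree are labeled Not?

[Or [Or [Or [And [Not q]]] | [And [Not q]]] | [And [And [Not q]] & [Not q]]]

4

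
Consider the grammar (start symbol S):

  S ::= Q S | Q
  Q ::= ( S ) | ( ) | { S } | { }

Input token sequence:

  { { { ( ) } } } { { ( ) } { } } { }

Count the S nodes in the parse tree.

[S [Q { [S [Q { [S [Q { [S [Q ( )]] }]] }]] }] [S [Q { [S [Q { [S [Q ( )]] }] [S [Q { }]]] }] [S [Q { }]]]]

9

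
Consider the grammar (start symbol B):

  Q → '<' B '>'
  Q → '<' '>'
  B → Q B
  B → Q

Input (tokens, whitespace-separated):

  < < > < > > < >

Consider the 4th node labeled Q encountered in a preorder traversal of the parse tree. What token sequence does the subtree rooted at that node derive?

< >

[B [Q < [B [Q < >] [B [Q < >]]] >] [B [Q < >]]]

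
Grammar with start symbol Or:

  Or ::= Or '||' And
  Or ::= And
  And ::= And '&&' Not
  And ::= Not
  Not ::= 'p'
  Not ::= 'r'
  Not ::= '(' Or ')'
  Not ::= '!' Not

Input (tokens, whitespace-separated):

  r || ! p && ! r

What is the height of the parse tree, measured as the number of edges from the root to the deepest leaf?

[Or [Or [And [Not r]]] || [And [And [Not ! [Not p]]] && [Not ! [Not r]]]]

5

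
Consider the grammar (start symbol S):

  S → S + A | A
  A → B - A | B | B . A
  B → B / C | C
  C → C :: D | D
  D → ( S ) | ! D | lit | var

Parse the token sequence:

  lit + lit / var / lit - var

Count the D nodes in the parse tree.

5

[S [S [A [B [C [D lit]]]]] + [A [B [B [B [C [D lit]]] / [C [D var]]] / [C [D lit]]] - [A [B [C [D var]]]]]]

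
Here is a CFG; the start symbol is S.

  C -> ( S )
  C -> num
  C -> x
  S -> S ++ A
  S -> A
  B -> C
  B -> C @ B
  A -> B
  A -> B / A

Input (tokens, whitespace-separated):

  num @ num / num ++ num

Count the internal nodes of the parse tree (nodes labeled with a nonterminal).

13

[S [S [A [B [C num] @ [B [C num]]] / [A [B [C num]]]]] ++ [A [B [C num]]]]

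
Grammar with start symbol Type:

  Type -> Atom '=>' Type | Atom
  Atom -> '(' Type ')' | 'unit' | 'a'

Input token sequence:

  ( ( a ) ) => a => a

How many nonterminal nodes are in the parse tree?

[Type [Atom ( [Type [Atom ( [Type [Atom a]] )]] )] => [Type [Atom a] => [Type [Atom a]]]]

10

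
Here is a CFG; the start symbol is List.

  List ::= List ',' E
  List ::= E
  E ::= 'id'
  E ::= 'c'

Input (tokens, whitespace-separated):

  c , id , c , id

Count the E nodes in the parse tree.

4

[List [List [List [List [E c]] , [E id]] , [E c]] , [E id]]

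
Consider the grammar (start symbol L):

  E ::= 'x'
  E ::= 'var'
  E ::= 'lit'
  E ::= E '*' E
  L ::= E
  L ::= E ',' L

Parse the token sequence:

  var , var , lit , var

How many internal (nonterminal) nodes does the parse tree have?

8

[L [E var] , [L [E var] , [L [E lit] , [L [E var]]]]]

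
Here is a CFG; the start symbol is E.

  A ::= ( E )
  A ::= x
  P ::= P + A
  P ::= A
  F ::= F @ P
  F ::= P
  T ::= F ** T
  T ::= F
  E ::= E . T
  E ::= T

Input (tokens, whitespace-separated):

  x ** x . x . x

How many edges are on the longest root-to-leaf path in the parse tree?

8

[E [E [E [T [F [P [A x]]] ** [T [F [P [A x]]]]]] . [T [F [P [A x]]]]] . [T [F [P [A x]]]]]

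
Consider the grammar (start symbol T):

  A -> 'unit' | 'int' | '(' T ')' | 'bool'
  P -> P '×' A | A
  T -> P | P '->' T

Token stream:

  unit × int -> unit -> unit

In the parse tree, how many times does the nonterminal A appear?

4

[T [P [P [A unit]] × [A int]] -> [T [P [A unit]] -> [T [P [A unit]]]]]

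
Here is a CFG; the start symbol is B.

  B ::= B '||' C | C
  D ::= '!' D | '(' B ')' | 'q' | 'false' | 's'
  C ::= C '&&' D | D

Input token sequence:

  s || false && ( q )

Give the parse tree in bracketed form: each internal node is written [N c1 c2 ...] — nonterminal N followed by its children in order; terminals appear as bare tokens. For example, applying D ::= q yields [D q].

[B [B [C [D s]]] || [C [C [D false]] && [D ( [B [C [D q]]] )]]]

B
B || C
C || C
D || C
s || C
s || C && D
s || D && D
s || false && D
s || false && ( B )
s || false && ( C )
s || false && ( D )
s || false && ( q )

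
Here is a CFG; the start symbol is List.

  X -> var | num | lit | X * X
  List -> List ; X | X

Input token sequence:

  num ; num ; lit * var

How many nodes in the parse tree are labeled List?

[List [List [List [X num]] ; [X num]] ; [X [X lit] * [X var]]]

3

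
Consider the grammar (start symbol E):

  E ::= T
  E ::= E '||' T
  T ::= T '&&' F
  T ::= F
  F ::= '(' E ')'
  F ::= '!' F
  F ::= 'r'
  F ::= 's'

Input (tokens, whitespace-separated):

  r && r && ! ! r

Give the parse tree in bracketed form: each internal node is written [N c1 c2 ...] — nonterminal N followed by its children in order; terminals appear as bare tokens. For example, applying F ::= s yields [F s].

[E [T [T [T [F r]] && [F r]] && [F ! [F ! [F r]]]]]

E
T
T && F
T && F && F
F && F && F
r && F && F
r && r && F
r && r && ! F
r && r && ! ! F
r && r && ! ! r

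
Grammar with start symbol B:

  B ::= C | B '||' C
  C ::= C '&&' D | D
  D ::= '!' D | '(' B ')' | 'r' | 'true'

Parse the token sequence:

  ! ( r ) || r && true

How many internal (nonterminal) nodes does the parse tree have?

12

[B [B [C [D ! [D ( [B [C [D r]]] )]]]] || [C [C [D r]] && [D true]]]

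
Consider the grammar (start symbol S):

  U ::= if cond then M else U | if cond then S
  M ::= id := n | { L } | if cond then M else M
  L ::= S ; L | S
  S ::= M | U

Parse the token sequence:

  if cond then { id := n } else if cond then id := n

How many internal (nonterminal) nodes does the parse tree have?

[S [U if cond then [M { [L [S [M id := n]]] }] else [U if cond then [S [M id := n]]]]]

9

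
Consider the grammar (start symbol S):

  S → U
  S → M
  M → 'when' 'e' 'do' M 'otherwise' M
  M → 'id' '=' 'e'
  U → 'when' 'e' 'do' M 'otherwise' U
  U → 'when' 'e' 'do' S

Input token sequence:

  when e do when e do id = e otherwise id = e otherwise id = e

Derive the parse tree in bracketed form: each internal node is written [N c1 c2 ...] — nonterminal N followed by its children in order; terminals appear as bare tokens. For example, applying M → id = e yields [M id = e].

S
M
when e do M otherwise M
when e do when e do M otherwise M otherwise M
when e do when e do id = e otherwise M otherwise M
when e do when e do id = e otherwise id = e otherwise M
when e do when e do id = e otherwise id = e otherwise id = e

[S [M when e do [M when e do [M id = e] otherwise [M id = e]] otherwise [M id = e]]]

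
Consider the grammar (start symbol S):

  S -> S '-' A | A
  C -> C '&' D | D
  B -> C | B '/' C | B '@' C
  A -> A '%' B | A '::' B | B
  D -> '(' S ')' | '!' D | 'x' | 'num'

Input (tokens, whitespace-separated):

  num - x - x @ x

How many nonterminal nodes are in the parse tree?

18

[S [S [S [A [B [C [D num]]]]] - [A [B [C [D x]]]]] - [A [B [B [C [D x]]] @ [C [D x]]]]]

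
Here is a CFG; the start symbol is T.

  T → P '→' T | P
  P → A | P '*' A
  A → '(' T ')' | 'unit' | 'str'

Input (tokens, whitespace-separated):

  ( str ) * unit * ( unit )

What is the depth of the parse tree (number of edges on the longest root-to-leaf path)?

[T [P [P [P [A ( [T [P [A str]]] )]] * [A unit]] * [A ( [T [P [A unit]]] )]]]

8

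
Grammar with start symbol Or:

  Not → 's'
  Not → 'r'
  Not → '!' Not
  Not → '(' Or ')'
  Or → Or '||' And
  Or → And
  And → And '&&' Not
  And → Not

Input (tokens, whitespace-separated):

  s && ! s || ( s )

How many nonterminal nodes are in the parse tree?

[Or [Or [And [And [Not s]] && [Not ! [Not s]]]] || [And [Not ( [Or [And [Not s]]] )]]]

12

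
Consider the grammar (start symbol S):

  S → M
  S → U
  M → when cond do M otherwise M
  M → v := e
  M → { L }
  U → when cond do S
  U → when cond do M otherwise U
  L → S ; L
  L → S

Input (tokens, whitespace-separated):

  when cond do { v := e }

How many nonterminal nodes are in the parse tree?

[S [U when cond do [S [M { [L [S [M v := e]]] }]]]]

7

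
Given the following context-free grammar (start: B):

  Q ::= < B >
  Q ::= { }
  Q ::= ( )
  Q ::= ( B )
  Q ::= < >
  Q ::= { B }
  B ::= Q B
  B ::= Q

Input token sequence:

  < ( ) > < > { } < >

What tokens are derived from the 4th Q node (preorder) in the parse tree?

[B [Q < [B [Q ( )]] >] [B [Q < >] [B [Q { }] [B [Q < >]]]]]

{ }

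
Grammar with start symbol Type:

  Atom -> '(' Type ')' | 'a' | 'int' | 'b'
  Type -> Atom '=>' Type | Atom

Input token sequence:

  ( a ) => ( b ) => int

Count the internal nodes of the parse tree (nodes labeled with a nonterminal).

[Type [Atom ( [Type [Atom a]] )] => [Type [Atom ( [Type [Atom b]] )] => [Type [Atom int]]]]

10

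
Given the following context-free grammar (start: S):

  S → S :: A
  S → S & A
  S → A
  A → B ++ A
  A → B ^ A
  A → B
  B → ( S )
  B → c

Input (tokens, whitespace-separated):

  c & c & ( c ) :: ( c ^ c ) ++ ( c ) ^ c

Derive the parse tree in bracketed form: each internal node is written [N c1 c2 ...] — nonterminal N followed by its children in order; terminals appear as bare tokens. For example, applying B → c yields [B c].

[S [S [S [S [A [B c]]] & [A [B c]]] & [A [B ( [S [A [B c]]] )]]] :: [A [B ( [S [A [B c] ^ [A [B c]]]] )] ++ [A [B ( [S [A [B c]]] )] ^ [A [B c]]]]]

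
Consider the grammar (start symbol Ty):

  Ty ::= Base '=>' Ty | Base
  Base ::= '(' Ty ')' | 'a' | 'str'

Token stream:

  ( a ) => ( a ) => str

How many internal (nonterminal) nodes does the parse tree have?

[Ty [Base ( [Ty [Base a]] )] => [Ty [Base ( [Ty [Base a]] )] => [Ty [Base str]]]]

10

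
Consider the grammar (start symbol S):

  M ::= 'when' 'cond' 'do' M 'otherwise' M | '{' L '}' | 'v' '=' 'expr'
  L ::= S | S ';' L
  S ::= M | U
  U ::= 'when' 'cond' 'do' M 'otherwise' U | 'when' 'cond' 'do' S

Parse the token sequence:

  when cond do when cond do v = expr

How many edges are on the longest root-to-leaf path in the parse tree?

[S [U when cond do [S [U when cond do [S [M v = expr]]]]]]

6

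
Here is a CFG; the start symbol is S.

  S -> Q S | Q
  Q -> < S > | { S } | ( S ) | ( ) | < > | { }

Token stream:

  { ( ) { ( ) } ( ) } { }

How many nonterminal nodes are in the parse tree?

12

[S [Q { [S [Q ( )] [S [Q { [S [Q ( )]] }] [S [Q ( )]]]] }] [S [Q { }]]]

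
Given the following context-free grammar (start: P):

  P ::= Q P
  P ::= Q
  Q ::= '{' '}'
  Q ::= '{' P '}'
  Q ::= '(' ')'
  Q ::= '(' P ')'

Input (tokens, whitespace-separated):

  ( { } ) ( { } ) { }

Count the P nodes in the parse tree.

[P [Q ( [P [Q { }]] )] [P [Q ( [P [Q { }]] )] [P [Q { }]]]]

5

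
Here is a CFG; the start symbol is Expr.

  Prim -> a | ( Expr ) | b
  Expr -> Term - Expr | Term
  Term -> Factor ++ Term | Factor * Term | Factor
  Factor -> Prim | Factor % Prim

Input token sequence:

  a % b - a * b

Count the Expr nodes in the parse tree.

[Expr [Term [Factor [Factor [Prim a]] % [Prim b]]] - [Expr [Term [Factor [Prim a]] * [Term [Factor [Prim b]]]]]]

2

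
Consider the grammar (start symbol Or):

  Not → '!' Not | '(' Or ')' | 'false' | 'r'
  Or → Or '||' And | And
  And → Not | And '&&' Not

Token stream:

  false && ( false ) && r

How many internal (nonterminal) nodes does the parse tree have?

[Or [And [And [And [Not false]] && [Not ( [Or [And [Not false]]] )]] && [Not r]]]

10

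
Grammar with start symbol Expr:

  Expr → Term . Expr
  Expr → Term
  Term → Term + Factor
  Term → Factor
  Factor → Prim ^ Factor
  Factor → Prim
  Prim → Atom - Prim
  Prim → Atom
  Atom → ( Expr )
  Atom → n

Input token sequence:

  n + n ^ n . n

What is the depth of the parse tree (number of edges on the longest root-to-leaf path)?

6

[Expr [Term [Term [Factor [Prim [Atom n]]]] + [Factor [Prim [Atom n]] ^ [Factor [Prim [Atom n]]]]] . [Expr [Term [Factor [Prim [Atom n]]]]]]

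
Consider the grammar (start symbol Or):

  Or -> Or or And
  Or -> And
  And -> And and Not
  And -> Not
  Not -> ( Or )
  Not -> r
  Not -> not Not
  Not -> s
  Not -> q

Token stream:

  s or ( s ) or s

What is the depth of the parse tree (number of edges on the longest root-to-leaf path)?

[Or [Or [Or [And [Not s]]] or [And [Not ( [Or [And [Not s]]] )]]] or [And [Not s]]]

7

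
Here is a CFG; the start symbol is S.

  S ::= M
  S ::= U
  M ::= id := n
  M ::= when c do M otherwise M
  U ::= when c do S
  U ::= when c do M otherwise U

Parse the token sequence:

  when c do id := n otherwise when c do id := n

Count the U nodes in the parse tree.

[S [U when c do [M id := n] otherwise [U when c do [S [M id := n]]]]]

2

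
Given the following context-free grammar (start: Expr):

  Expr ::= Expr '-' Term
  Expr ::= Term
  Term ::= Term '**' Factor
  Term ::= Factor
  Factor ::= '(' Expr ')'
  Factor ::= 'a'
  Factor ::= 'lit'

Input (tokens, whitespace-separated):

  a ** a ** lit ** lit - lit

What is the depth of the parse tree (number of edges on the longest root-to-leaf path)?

[Expr [Expr [Term [Term [Term [Term [Factor a]] ** [Factor a]] ** [Factor lit]] ** [Factor lit]]] - [Term [Factor lit]]]

7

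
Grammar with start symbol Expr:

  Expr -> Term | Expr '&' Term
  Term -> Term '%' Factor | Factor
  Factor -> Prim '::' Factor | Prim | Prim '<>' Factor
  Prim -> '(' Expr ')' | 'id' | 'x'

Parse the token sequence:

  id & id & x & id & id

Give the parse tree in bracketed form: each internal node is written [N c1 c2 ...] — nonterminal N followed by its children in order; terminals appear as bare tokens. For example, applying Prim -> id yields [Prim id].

Expr
Expr & Term
Expr & Term & Term
Expr & Term & Term & Term
Expr & Term & Term & Term & Term
Term & Term & Term & Term & Term
Factor & Term & Term & Term & Term
Prim & Term & Term & Term & Term
id & Term & Term & Term & Term
id & Factor & Term & Term & Term
id & Prim & Term & Term & Term
id & id & Term & Term & Term
id & id & Factor & Term & Term
id & id & Prim & Term & Term
id & id & x & Term & Term
id & id & x & Factor & Term
id & id & x & Prim & Term
id & id & x & id & Term
id & id & x & id & Factor
id & id & x & id & Prim
id & id & x & id & id

[Expr [Expr [Expr [Expr [Expr [Term [Factor [Prim id]]]] & [Term [Factor [Prim id]]]] & [Term [Factor [Prim x]]]] & [Term [Factor [Prim id]]]] & [Term [Factor [Prim id]]]]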